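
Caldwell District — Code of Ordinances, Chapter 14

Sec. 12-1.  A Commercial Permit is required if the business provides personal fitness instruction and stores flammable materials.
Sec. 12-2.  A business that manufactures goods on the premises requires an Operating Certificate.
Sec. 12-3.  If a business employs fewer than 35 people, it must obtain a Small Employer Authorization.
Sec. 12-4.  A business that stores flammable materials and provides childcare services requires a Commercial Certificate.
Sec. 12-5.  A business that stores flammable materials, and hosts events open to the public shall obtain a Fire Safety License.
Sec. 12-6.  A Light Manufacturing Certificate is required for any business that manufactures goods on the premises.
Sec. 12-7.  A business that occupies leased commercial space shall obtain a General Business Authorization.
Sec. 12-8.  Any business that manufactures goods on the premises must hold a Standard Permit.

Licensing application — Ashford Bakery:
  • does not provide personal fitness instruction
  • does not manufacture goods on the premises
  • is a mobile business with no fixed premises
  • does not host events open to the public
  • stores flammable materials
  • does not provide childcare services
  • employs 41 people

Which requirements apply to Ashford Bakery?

Sec. 12-1. does not provide personal fitness instruction; stores flammable materials → Commercial Permit not required.
Sec. 12-2. does not manufacture goods on the premises → Operating Certificate not required.
Sec. 12-3. employees 41 ≥ 35 → Small Employer Authorization not required.
Sec. 12-4. stores flammable materials; does not provide childcare services → Commercial Certificate not required.
Sec. 12-5. stores flammable materials; does not host events open to the public → Fire Safety License not required.
Sec. 12-6. does not manufacture goods on the premises → Light Manufacturing Certificate not required.
Sec. 12-7. is a mobile business with no fixed premises (not: occupies leased commercial space) → General Business Authorization not required.
Sec. 12-8. does not manufacture goods on the premises → Standard Permit not required.

None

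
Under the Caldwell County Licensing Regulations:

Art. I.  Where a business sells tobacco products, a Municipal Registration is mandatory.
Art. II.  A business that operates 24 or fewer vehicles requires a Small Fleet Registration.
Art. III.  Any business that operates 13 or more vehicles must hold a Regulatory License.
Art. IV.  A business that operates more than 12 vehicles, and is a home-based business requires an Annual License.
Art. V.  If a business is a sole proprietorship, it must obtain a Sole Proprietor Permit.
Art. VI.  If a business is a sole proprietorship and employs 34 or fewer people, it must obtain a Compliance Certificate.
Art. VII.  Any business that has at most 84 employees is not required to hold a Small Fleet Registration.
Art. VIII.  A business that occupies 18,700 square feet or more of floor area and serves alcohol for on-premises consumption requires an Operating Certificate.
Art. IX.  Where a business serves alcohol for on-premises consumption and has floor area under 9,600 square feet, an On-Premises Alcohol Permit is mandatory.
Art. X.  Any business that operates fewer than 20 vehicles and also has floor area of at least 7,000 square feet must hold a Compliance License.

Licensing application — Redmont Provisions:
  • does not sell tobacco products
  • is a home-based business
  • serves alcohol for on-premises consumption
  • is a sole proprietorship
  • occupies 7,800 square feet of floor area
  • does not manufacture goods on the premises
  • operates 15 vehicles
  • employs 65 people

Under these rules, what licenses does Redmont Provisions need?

Annual License, Compliance License, On-Premises Alcohol Permit, Regulatory License, Sole Proprietor Permit

Art. I. does not sell tobacco products → Municipal Registration not required.
Art. II. vehicles 15 ≤ 24 → Small Fleet Registration required.
Art. III. vehicles 15 ≥ 13 → Regulatory License required.
Art. IV. vehicles 15 > 12; is a home-based business → Annual License required.
Art. V. is a sole proprietorship → Sole Proprietor Permit required.
Art. VI. is a sole proprietorship; employees 65 > 34 → Compliance Certificate not required.
Art. VII. employees 65 ≤ 84 → exempt from Small Fleet Registration.
Art. VIII. floor area 7,800 square feet < 18,700 square feet; serves alcohol for on-premises consumption → Operating Certificate not required.
Art. IX. serves alcohol for on-premises consumption; floor area 7,800 square feet < 9,600 square feet → On-Premises Alcohol Permit required.
Art. X. vehicles 15 < 20; floor area 7,800 square feet ≥ 7,000 square feet → Compliance License required.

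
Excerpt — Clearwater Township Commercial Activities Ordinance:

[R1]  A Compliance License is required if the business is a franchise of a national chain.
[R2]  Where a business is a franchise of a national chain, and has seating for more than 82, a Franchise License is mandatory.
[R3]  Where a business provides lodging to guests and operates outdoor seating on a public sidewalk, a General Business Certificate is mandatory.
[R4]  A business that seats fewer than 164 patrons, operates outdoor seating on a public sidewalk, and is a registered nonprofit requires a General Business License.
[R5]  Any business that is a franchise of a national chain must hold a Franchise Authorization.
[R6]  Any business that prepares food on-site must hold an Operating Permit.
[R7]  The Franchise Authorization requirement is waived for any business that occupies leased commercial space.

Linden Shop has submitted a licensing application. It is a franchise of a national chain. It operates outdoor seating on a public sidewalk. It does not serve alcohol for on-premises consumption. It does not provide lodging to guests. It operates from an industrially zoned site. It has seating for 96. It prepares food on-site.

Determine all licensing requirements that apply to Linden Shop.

[R1] is a franchise of a national chain → Compliance License required.
[R2] is a franchise of a national chain; seating 96 > 82 → Franchise License required.
[R3] does not provide lodging to guests; operates outdoor seating on a public sidewalk → General Business Certificate not required.
[R4] seating 96 < 164; operates outdoor seating on a public sidewalk; is a franchise of a national chain (not: is a registered nonprofit) → General Business License not required.
[R5] is a franchise of a national chain → Franchise Authorization required.
[R6] prepares food on-site → Operating Permit required.
[R7] operates from an industrially zoned site (not: occupies leased commercial space) → Franchise Authorization exemption does not apply.

Compliance License, Franchise Authorization, Franchise License, Operating Permit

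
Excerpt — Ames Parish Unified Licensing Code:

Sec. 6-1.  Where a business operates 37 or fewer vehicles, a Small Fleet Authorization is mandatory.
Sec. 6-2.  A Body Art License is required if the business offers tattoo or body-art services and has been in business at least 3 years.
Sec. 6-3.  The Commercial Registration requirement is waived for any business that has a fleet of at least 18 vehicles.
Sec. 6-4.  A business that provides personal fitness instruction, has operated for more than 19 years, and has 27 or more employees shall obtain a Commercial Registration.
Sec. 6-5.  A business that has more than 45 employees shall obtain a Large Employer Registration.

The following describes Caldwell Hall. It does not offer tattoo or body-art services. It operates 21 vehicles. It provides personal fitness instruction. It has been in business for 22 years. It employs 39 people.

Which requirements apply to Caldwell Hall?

Small Fleet Authorization

Sec. 6-1. vehicles 21 ≤ 37 → Small Fleet Authorization required.
Sec. 6-2. does not offer tattoo or body-art services; years in business 22 ≥ 3 → Body Art License not required.
Sec. 6-3. vehicles 21 ≥ 18 → exempt from Commercial Registration.
Sec. 6-4. provides personal fitness instruction; years in business 22 > 19; employees 39 ≥ 27 → Commercial Registration required.
Sec. 6-5. employees 39 ≤ 45 → Large Employer Registration not required.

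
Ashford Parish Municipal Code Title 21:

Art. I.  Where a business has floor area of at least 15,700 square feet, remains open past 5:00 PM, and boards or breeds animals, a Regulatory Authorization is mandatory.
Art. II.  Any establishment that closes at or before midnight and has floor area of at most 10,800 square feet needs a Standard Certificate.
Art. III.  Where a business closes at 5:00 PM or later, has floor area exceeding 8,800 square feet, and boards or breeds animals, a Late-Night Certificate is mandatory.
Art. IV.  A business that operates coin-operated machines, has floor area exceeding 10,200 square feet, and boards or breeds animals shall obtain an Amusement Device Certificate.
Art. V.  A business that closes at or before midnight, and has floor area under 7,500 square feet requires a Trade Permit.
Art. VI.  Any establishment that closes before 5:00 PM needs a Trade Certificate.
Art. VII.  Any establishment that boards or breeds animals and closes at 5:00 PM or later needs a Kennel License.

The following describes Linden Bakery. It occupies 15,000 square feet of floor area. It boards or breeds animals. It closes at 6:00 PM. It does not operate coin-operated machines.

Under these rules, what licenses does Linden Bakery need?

Art. I. floor area 15,000 square feet < 15,700 square feet; closes 6:00 PM, after 5:00 PM; boards or breeds animals → Regulatory Authorization not required.
Art. II. closes 6:00 PM, at/before midnight; floor area 15,000 square feet > 10,800 square feet → Standard Certificate not required.
Art. III. closes 6:00 PM, after 5:00 PM; floor area 15,000 square feet > 8,800 square feet; boards or breeds animals → Late-Night Certificate required.
Art. IV. does not operate coin-operated machines; floor area 15,000 square feet > 10,200 square feet; boards or breeds animals → Amusement Device Certificate not required.
Art. V. closes 6:00 PM, at/before midnight; floor area 15,000 square feet ≥ 7,500 square feet → Trade Permit not required.
Art. VI. closes 6:00 PM, after 5:00 PM → Trade Certificate not required.
Art. VII. boards or breeds animals; closes 6:00 PM, after 5:00 PM → Kennel License required.

Kennel License, Late-Night Certificate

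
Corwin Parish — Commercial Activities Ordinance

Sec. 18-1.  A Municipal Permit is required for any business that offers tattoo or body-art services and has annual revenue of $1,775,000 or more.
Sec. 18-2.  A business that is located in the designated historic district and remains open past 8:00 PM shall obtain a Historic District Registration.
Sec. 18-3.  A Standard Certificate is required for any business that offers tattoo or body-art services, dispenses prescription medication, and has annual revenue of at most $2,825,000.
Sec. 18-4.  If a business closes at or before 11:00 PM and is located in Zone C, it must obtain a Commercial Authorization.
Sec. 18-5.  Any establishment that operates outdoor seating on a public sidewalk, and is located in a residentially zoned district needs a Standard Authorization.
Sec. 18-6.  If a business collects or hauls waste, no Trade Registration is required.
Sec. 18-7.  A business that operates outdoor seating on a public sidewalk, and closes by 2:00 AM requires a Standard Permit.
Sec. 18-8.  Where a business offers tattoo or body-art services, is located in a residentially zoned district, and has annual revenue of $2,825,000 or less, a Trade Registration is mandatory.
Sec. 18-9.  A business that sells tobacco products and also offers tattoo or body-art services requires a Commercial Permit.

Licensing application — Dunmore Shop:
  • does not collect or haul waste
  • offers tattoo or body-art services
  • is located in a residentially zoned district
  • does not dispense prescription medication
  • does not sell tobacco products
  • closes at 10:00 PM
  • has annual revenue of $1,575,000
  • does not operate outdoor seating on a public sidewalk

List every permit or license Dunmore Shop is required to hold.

Sec. 18-1. offers tattoo or body-art services; revenue $1,575,000 < $1,775,000 → Municipal Permit not required.
Sec. 18-2. is located in a residentially zoned district (not: is located in the designated historic district); closes 10:00 PM, after 8:00 PM → Historic District Registration not required.
Sec. 18-3. offers tattoo or body-art services; does not dispense prescription medication; revenue $1,575,000 ≤ $2,825,000 → Standard Certificate not required.
Sec. 18-4. closes 10:00 PM, at/before 11:00 PM; is located in a residentially zoned district (not: is located in Zone C) → Commercial Authorization not required.
Sec. 18-5. does not operate outdoor seating on a public sidewalk; is located in a residentially zoned district → Standard Authorization not required.
Sec. 18-6. does not collect or haul waste → Trade Registration exemption does not apply.
Sec. 18-7. does not operate outdoor seating on a public sidewalk; closes 10:00 PM, at/before 2:00 AM → Standard Permit not required.
Sec. 18-8. offers tattoo or body-art services; is located in a residentially zoned district; revenue $1,575,000 ≤ $2,825,000 → Trade Registration required.
Sec. 18-9. does not sell tobacco products; offers tattoo or body-art services → Commercial Permit not required.

Trade Registration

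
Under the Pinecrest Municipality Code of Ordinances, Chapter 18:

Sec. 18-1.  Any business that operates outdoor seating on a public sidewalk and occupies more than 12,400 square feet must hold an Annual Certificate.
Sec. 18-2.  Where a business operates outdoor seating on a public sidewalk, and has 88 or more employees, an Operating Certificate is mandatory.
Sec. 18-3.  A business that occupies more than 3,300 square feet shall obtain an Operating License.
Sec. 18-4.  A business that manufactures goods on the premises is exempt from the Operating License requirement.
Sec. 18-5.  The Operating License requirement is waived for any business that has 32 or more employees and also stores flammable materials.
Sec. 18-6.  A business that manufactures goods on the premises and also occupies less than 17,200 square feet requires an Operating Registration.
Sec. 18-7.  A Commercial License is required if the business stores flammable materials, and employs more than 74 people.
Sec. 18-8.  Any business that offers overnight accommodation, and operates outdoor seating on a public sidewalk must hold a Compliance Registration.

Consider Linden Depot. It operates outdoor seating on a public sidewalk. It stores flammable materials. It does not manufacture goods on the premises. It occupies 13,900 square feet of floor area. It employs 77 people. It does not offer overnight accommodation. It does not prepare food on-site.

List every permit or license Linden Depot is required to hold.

Annual Certificate, Commercial License

Sec. 18-1. operates outdoor seating on a public sidewalk; floor area 13,900 square feet > 12,400 square feet → Annual Certificate required.
Sec. 18-2. operates outdoor seating on a public sidewalk; employees 77 < 88 → Operating Certificate not required.
Sec. 18-3. floor area 13,900 square feet > 3,300 square feet → Operating License required.
Sec. 18-4. does not manufacture goods on the premises → Operating License exemption does not apply.
Sec. 18-5. employees 77 ≥ 32; stores flammable materials → exempt from Operating License.
Sec. 18-6. does not manufacture goods on the premises; floor area 13,900 square feet < 17,200 square feet → Operating Registration not required.
Sec. 18-7. stores flammable materials; employees 77 > 74 → Commercial License required.
Sec. 18-8. does not offer overnight accommodation; operates outdoor seating on a public sidewalk → Compliance Registration not required.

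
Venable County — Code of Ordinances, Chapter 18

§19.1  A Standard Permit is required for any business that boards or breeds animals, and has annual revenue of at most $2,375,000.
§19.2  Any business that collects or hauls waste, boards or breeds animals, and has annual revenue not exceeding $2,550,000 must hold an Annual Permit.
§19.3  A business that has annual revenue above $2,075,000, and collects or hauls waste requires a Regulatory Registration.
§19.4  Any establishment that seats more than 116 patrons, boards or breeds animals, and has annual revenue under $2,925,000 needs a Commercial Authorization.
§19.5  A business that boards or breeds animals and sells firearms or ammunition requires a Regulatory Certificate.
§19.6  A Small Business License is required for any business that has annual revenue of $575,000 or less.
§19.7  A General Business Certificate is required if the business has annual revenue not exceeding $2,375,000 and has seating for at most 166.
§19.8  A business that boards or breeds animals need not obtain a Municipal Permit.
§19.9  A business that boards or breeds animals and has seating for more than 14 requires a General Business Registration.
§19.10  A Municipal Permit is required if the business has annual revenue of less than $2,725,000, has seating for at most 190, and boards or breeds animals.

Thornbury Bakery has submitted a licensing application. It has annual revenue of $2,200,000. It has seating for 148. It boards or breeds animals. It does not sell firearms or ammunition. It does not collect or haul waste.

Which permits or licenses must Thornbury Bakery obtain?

Commercial Authorization, General Business Certificate, General Business Registration, Standard Permit

§19.1 boards or breeds animals; revenue $2,200,000 ≤ $2,375,000 → Standard Permit required.
§19.2 does not collect or haul waste; boards or breeds animals; revenue $2,200,000 ≤ $2,550,000 → Annual Permit not required.
§19.3 revenue $2,200,000 > $2,075,000; does not collect or haul waste → Regulatory Registration not required.
§19.4 seating 148 > 116; boards or breeds animals; revenue $2,200,000 < $2,925,000 → Commercial Authorization required.
§19.5 boards or breeds animals; does not sell firearms or ammunition → Regulatory Certificate not required.
§19.6 revenue $2,200,000 > $575,000 → Small Business License not required.
§19.7 revenue $2,200,000 ≤ $2,375,000; seating 148 ≤ 166 → General Business Certificate required.
§19.8 boards or breeds animals → exempt from Municipal Permit.
§19.9 boards or breeds animals; seating 148 > 14 → General Business Registration required.
§19.10 revenue $2,200,000 < $2,725,000; seating 148 ≤ 190; boards or breeds animals → Municipal Permit required.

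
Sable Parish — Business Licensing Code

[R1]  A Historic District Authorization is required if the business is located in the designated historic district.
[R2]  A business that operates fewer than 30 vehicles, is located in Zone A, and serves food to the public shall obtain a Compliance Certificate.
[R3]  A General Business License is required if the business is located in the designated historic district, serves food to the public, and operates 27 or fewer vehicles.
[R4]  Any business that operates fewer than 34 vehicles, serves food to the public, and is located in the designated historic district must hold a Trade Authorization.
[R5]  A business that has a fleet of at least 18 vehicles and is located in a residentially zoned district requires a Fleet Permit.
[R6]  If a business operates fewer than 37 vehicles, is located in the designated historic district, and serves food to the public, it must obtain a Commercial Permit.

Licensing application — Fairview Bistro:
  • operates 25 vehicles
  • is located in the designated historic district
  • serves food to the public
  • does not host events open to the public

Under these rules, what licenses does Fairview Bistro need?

[R1] is located in the designated historic district → Historic District Authorization required.
[R2] vehicles 25 < 30; is located in the designated historic district (not: is located in Zone A); serves food to the public → Compliance Certificate not required.
[R3] is located in the designated historic district; serves food to the public; vehicles 25 ≤ 27 → General Business License required.
[R4] vehicles 25 < 34; serves food to the public; is located in the designated historic district → Trade Authorization required.
[R5] vehicles 25 ≥ 18; is located in the designated historic district (not: is located in a residentially zoned district) → Fleet Permit not required.
[R6] vehicles 25 < 37; is located in the designated historic district; serves food to the public → Commercial Permit required.

Commercial Permit, General Business License, Historic District Authorization, Trade Authorization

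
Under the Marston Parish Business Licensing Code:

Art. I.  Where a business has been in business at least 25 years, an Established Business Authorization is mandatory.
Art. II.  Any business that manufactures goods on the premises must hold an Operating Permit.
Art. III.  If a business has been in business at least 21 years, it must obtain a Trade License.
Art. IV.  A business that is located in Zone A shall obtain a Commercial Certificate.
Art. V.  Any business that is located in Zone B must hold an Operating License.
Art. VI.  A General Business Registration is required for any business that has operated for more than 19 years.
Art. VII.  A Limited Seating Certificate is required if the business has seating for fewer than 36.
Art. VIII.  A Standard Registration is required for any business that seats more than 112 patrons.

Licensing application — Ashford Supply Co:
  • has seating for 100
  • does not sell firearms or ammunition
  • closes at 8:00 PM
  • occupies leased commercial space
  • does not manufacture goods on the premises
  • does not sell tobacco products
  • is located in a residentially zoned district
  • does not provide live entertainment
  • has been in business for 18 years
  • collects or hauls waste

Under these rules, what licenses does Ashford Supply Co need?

None

Art. I. years in business 18 < 25 → Established Business Authorization not required.
Art. II. does not manufacture goods on the premises → Operating Permit not required.
Art. III. years in business 18 < 21 → Trade License not required.
Art. IV. is located in a residentially zoned district (not: is located in Zone A) → Commercial Certificate not required.
Art. V. is located in a residentially zoned district (not: is located in Zone B) → Operating License not required.
Art. VI. years in business 18 ≤ 19 → General Business Registration not required.
Art. VII. seating 100 ≥ 36 → Limited Seating Certificate not required.
Art. VIII. seating 100 ≤ 112 → Standard Registration not required.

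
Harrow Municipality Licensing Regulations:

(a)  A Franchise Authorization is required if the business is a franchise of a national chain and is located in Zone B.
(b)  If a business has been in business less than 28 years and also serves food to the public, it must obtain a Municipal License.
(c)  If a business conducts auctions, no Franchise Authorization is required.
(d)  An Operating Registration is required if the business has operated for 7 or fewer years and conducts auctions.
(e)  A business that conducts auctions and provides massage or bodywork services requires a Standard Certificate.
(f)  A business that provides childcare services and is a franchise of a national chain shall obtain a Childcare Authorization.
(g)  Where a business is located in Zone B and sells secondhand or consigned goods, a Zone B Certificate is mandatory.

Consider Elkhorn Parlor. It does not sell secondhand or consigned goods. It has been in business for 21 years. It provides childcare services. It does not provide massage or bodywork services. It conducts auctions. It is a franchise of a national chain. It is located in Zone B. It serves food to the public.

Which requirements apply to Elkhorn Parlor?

(a) is a franchise of a national chain; is located in Zone B → Franchise Authorization required.
(b) years in business 21 < 28; serves food to the public → Municipal License required.
(c) conducts auctions → exempt from Franchise Authorization.
(d) years in business 21 > 7; conducts auctions → Operating Registration not required.
(e) conducts auctions; does not provide massage or bodywork services → Standard Certificate not required.
(f) provides childcare services; is a franchise of a national chain → Childcare Authorization required.
(g) is located in Zone B; does not sell secondhand or consigned goods → Zone B Certificate not required.

Childcare Authorization, Municipal License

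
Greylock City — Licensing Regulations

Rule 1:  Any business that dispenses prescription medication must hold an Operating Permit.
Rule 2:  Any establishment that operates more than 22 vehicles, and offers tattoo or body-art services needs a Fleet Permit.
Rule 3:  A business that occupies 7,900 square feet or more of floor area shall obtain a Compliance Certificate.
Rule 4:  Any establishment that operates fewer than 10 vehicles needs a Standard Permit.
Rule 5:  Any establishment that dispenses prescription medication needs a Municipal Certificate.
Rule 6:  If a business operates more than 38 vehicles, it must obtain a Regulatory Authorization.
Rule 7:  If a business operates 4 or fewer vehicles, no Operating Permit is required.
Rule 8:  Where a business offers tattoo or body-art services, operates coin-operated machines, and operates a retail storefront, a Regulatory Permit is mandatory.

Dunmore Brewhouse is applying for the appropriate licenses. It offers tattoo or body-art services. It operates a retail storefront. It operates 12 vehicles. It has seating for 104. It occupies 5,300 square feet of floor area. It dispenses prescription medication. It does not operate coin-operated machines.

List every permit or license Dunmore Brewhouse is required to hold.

Municipal Certificate, Operating Permit

Rule 1: dispenses prescription medication → Operating Permit required.
Rule 2: vehicles 12 ≤ 22; offers tattoo or body-art services → Fleet Permit not required.
Rule 3: floor area 5,300 square feet < 7,900 square feet → Compliance Certificate not required.
Rule 4: vehicles 12 ≥ 10 → Standard Permit not required.
Rule 5: dispenses prescription medication → Municipal Certificate required.
Rule 6: vehicles 12 ≤ 38 → Regulatory Authorization not required.
Rule 7: vehicles 12 > 4 → Operating Permit exemption does not apply.
Rule 8: offers tattoo or body-art services; does not operate coin-operated machines; operates a retail storefront → Regulatory Permit not required.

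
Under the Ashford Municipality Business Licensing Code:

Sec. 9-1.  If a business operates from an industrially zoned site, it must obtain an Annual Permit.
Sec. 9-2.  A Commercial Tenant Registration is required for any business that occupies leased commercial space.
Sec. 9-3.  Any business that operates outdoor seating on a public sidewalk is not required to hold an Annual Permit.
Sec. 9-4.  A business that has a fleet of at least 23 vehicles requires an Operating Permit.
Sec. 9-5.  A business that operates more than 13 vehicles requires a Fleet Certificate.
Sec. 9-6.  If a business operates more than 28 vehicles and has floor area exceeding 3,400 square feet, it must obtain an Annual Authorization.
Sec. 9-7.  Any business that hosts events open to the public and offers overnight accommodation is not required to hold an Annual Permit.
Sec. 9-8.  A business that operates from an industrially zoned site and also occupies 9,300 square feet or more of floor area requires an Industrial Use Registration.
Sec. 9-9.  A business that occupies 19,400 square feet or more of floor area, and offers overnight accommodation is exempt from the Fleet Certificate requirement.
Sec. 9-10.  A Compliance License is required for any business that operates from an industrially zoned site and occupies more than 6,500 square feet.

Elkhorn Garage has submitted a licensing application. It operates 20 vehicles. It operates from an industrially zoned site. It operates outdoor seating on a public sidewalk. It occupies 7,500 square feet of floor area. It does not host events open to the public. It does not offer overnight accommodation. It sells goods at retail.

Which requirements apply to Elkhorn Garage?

Compliance License, Fleet Certificate

Sec. 9-1. operates from an industrially zoned site → Annual Permit required.
Sec. 9-2. operates from an industrially zoned site (not: occupies leased commercial space) → Commercial Tenant Registration not required.
Sec. 9-3. operates outdoor seating on a public sidewalk → exempt from Annual Permit.
Sec. 9-4. vehicles 20 < 23 → Operating Permit not required.
Sec. 9-5. vehicles 20 > 13 → Fleet Certificate required.
Sec. 9-6. vehicles 20 ≤ 28; floor area 7,500 square feet > 3,400 square feet → Annual Authorization not required.
Sec. 9-7. does not host events open to the public; does not offer overnight accommodation → Annual Permit exemption does not apply.
Sec. 9-8. operates from an industrially zoned site; floor area 7,500 square feet < 9,300 square feet → Industrial Use Registration not required.
Sec. 9-9. floor area 7,500 square feet < 19,400 square feet; does not offer overnight accommodation → Fleet Certificate exemption does not apply.
Sec. 9-10. operates from an industrially zoned site; floor area 7,500 square feet > 6,500 square feet → Compliance License required.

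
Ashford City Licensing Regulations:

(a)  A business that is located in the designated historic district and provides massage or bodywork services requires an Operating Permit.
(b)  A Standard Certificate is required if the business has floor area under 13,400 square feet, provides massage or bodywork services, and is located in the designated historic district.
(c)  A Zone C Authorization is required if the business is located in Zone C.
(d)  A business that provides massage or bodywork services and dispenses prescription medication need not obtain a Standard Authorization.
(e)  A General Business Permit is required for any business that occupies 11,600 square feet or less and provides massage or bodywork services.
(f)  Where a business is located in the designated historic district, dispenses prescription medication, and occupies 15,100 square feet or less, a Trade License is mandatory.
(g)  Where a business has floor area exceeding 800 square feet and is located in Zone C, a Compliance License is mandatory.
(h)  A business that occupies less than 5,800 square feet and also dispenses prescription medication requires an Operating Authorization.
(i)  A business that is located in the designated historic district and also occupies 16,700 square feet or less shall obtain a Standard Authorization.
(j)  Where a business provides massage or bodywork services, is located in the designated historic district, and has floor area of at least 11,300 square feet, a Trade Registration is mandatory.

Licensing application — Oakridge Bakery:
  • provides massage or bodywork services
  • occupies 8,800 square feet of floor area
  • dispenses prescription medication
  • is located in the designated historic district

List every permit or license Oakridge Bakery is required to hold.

General Business Permit, Operating Permit, Standard Certificate, Trade License

(a) is located in the designated historic district; provides massage or bodywork services → Operating Permit required.
(b) floor area 8,800 square feet < 13,400 square feet; provides massage or bodywork services; is located in the designated historic district → Standard Certificate required.
(c) is located in the designated historic district (not: is located in Zone C) → Zone C Authorization not required.
(d) provides massage or bodywork services; dispenses prescription medication → exempt from Standard Authorization.
(e) floor area 8,800 square feet ≤ 11,600 square feet; provides massage or bodywork services → General Business Permit required.
(f) is located in the designated historic district; dispenses prescription medication; floor area 8,800 square feet ≤ 15,100 square feet → Trade License required.
(g) floor area 8,800 square feet > 800 square feet; is located in the designated historic district (not: is located in Zone C) → Compliance License not required.
(h) floor area 8,800 square feet ≥ 5,800 square feet; dispenses prescription medication → Operating Authorization not required.
(i) is located in the designated historic district; floor area 8,800 square feet ≤ 16,700 square feet → Standard Authorization required.
(j) provides massage or bodywork services; is located in the designated historic district; floor area 8,800 square feet < 11,300 square feet → Trade Registration not required.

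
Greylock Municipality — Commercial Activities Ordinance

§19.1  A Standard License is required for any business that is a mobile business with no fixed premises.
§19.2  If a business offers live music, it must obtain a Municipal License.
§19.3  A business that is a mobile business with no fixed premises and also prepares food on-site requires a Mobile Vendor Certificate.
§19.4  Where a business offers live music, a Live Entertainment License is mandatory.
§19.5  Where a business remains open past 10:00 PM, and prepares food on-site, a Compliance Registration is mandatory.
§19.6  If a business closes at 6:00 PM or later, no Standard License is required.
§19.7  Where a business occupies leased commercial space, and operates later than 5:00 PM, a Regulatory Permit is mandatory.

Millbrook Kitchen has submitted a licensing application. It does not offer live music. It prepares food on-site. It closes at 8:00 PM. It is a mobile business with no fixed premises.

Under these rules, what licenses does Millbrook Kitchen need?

§19.1 is a mobile business with no fixed premises → Standard License required.
§19.2 does not offer live music → Municipal License not required.
§19.3 is a mobile business with no fixed premises; prepares food on-site → Mobile Vendor Certificate required.
§19.4 does not offer live music → Live Entertainment License not required.
§19.5 closes 8:00 PM, at/before 10:00 PM; prepares food on-site → Compliance Registration not required.
§19.6 closes 8:00 PM, after 6:00 PM → exempt from Standard License.
§19.7 is a mobile business with no fixed premises (not: occupies leased commercial space); closes 8:00 PM, after 5:00 PM → Regulatory Permit not required.

Mobile Vendor Certificate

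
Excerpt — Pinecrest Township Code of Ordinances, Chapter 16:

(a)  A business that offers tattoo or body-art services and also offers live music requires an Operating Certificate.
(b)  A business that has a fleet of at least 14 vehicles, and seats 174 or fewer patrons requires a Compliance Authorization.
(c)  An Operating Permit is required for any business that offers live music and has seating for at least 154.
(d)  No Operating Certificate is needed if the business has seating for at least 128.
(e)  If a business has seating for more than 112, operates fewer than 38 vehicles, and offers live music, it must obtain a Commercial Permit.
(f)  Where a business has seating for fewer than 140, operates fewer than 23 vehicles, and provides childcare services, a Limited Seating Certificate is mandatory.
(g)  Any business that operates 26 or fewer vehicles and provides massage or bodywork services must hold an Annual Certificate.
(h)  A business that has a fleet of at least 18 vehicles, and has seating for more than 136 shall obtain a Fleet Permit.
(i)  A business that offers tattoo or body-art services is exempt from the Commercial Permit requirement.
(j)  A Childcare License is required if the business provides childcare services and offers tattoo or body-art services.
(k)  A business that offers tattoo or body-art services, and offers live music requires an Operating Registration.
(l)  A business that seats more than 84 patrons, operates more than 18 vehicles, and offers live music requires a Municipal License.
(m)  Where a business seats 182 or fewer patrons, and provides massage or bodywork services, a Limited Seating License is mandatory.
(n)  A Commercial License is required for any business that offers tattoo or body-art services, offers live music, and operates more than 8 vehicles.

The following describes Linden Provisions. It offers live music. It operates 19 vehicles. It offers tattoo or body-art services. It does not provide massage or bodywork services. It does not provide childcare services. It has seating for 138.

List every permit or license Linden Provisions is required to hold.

(a) offers tattoo or body-art services; offers live music → Operating Certificate required.
(b) vehicles 19 ≥ 14; seating 138 ≤ 174 → Compliance Authorization required.
(c) offers live music; seating 138 < 154 → Operating Permit not required.
(d) seating 138 ≥ 128 → exempt from Operating Certificate.
(e) seating 138 > 112; vehicles 19 < 38; offers live music → Commercial Permit required.
(f) seating 138 < 140; vehicles 19 < 23; does not provide childcare services → Limited Seating Certificate not required.
(g) vehicles 19 ≤ 26; does not provide massage or bodywork services → Annual Certificate not required.
(h) vehicles 19 ≥ 18; seating 138 > 136 → Fleet Permit required.
(i) offers tattoo or body-art services → exempt from Commercial Permit.
(j) does not provide childcare services; offers tattoo or body-art services → Childcare License not required.
(k) offers tattoo or body-art services; offers live music → Operating Registration required.
(l) seating 138 > 84; vehicles 19 > 18; offers live music → Municipal License required.
(m) seating 138 ≤ 182; does not provide massage or bodywork services → Limited Seating License not required.
(n) offers tattoo or body-art services; offers live music; vehicles 19 > 8 → Commercial License required.

Commercial License, Compliance Authorization, Fleet Permit, Municipal License, Operating Registration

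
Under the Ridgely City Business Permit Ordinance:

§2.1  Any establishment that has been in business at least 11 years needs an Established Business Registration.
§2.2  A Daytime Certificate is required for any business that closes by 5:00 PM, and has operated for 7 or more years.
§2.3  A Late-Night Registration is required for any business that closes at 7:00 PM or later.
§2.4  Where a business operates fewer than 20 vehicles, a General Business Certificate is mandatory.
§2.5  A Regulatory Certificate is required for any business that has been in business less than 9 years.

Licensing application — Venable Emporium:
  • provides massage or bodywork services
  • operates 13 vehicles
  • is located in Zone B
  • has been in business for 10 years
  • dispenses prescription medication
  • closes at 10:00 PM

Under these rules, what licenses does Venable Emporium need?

§2.1 years in business 10 < 11 → Established Business Registration not required.
§2.2 closes 10:00 PM, after 5:00 PM; years in business 10 ≥ 7 → Daytime Certificate not required.
§2.3 closes 10:00 PM, after 7:00 PM → Late-Night Registration required.
§2.4 vehicles 13 < 20 → General Business Certificate required.
§2.5 years in business 10 ≥ 9 → Regulatory Certificate not required.

General Business Certificate, Late-Night Registration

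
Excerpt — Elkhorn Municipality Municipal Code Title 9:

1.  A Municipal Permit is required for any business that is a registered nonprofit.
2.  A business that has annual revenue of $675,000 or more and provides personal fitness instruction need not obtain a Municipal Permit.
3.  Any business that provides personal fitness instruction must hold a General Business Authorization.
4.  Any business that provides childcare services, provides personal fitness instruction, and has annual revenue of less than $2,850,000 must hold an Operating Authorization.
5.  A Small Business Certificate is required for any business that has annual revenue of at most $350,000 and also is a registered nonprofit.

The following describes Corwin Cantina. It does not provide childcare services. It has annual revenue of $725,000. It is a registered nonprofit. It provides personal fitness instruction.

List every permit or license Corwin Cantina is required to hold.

General Business Authorization

1. is a registered nonprofit → Municipal Permit required.
2. revenue $725,000 ≥ $675,000; provides personal fitness instruction → exempt from Municipal Permit.
3. provides personal fitness instruction → General Business Authorization required.
4. does not provide childcare services; provides personal fitness instruction; revenue $725,000 < $2,850,000 → Operating Authorization not required.
5. revenue $725,000 > $350,000; is a registered nonprofit → Small Business Certificate not required.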